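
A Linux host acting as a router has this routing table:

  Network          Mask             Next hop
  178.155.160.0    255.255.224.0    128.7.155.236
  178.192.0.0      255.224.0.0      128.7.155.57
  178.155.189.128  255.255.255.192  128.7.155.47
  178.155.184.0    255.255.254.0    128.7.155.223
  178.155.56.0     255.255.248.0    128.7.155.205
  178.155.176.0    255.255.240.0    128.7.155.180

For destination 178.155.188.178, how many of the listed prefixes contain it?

Prefixes containing 178.155.188.178:
  178.155.160.0/19 (178.155.160.0 - 178.155.191.255)
  178.155.176.0/20 (178.155.176.0 - 178.155.191.255)
Total matching entries: 2.

2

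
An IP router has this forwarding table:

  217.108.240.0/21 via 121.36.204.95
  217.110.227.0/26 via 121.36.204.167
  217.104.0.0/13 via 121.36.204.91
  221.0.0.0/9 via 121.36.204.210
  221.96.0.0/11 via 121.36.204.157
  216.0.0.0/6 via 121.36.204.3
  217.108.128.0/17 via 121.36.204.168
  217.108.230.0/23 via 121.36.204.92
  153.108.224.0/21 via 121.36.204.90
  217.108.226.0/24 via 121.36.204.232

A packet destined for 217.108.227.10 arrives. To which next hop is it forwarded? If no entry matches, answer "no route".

Routes whose prefix contains 217.108.227.10:
  216.0.0.0/6 (216.0.0.0 - 219.255.255.255) -> 121.36.204.3
  217.104.0.0/13 (217.104.0.0 - 217.111.255.255) -> 121.36.204.91
  217.108.128.0/17 (217.108.128.0 - 217.108.255.255) -> 121.36.204.168
More-specific entries that do NOT match:
  217.110.227.0/26 (217.110.227.0 - 217.110.227.63) does not contain 217.108.227.10
  217.108.226.0/24 (217.108.226.0 - 217.108.226.255) does not contain 217.108.227.10
  217.108.230.0/23 (217.108.230.0 - 217.108.231.255) does not contain 217.108.227.10
  217.108.240.0/21 (217.108.240.0 - 217.108.247.255) does not contain 217.108.227.10
  153.108.224.0/21 (153.108.224.0 - 153.108.231.255) does not contain 217.108.227.10
Longest matching prefix is /17 -> next hop 121.36.204.168.

121.36.204.168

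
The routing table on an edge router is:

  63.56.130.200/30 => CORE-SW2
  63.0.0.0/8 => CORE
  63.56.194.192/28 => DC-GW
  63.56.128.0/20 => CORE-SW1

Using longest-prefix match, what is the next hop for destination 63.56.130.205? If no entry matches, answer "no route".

CORE-SW1

Routes whose prefix contains 63.56.130.205:
  63.0.0.0/8 (63.0.0.0 - 63.255.255.255) -> CORE
  63.56.128.0/20 (63.56.128.0 - 63.56.143.255) -> CORE-SW1
More-specific entries that do NOT match:
  63.56.130.200/30 (63.56.130.200 - 63.56.130.203) does not contain 63.56.130.205
  63.56.194.192/28 (63.56.194.192 - 63.56.194.207) does not contain 63.56.130.205
Longest matching prefix is /20 -> next hop CORE-SW1.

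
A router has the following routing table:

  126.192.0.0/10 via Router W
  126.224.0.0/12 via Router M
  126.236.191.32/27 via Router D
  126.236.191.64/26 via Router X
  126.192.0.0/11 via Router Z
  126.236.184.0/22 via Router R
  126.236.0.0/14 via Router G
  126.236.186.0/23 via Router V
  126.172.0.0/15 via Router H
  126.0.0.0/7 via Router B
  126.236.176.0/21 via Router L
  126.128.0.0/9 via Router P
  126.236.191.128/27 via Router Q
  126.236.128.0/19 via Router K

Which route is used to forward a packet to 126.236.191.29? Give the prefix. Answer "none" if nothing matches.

126.236.0.0/14

Entries matching 126.236.191.29:
  126.0.0.0/7 (126.0.0.0 - 127.255.255.255)
  126.128.0.0/9 (126.128.0.0 - 126.255.255.255)
  126.192.0.0/10 (126.192.0.0 - 126.255.255.255)
  126.224.0.0/12 (126.224.0.0 - 126.239.255.255)
  126.236.0.0/14 (126.236.0.0 - 126.239.255.255)
Most specific is 126.236.0.0/14.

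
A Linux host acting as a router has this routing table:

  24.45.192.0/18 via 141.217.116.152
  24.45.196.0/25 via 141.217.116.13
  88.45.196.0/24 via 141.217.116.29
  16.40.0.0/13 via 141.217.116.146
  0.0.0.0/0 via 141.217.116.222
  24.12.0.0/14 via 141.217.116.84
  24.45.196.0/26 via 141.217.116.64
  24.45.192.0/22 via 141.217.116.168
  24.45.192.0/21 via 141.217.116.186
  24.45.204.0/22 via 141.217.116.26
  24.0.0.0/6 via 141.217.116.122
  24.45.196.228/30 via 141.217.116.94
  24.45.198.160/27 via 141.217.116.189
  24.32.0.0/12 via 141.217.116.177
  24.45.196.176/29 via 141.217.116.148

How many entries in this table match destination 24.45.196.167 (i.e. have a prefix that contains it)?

5

Prefixes containing 24.45.196.167:
  0.0.0.0/0 (default, matches everything)
  24.0.0.0/6 (24.0.0.0 - 27.255.255.255)
  24.32.0.0/12 (24.32.0.0 - 24.47.255.255)
  24.45.192.0/18 (24.45.192.0 - 24.45.255.255)
  24.45.192.0/21 (24.45.192.0 - 24.45.199.255)
Total matching entries: 5.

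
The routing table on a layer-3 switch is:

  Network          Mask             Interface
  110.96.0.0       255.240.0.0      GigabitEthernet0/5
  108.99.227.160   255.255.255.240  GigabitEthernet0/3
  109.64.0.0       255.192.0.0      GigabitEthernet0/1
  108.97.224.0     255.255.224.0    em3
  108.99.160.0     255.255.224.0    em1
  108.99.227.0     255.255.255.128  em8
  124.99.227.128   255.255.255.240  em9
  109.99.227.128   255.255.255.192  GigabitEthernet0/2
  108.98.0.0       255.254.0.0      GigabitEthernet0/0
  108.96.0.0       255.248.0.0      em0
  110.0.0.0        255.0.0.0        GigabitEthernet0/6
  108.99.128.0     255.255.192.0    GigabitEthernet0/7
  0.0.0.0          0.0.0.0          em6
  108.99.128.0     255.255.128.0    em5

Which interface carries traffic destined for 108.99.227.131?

em5

Routes whose prefix contains 108.99.227.131:
  0.0.0.0/0 (default, matches everything) -> em6
  108.96.0.0/13 (108.96.0.0 - 108.103.255.255) -> em0
  108.98.0.0/15 (108.98.0.0 - 108.99.255.255) -> GigabitEthernet0/0
  108.99.128.0/17 (108.99.128.0 - 108.99.255.255) -> em5
More-specific entries that do NOT match:
  108.99.227.160/28 (108.99.227.160 - 108.99.227.175) does not contain 108.99.227.131
  124.99.227.128/28 (124.99.227.128 - 124.99.227.143) does not contain 108.99.227.131
  109.99.227.128/26 (109.99.227.128 - 109.99.227.191) does not contain 108.99.227.131
  108.99.227.0/25 (108.99.227.0 - 108.99.227.127) does not contain 108.99.227.131
  108.97.224.0/19 (108.97.224.0 - 108.97.255.255) does not contain 108.99.227.131
  108.99.160.0/19 (108.99.160.0 - 108.99.191.255) does not contain 108.99.227.131
  108.99.128.0/18 (108.99.128.0 - 108.99.191.255) does not contain 108.99.227.131
Longest matching prefix is /17 -> interface em5.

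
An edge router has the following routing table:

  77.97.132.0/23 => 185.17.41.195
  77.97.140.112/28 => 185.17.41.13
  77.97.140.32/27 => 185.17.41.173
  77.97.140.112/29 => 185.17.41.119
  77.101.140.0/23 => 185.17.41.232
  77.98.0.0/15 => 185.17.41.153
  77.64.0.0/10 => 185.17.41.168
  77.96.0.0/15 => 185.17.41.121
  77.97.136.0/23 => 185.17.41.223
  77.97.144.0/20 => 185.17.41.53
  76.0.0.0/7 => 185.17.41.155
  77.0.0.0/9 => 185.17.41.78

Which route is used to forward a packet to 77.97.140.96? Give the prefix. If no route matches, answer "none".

Entries matching 77.97.140.96:
  76.0.0.0/7 (76.0.0.0 - 77.255.255.255)
  77.0.0.0/9 (77.0.0.0 - 77.127.255.255)
  77.64.0.0/10 (77.64.0.0 - 77.127.255.255)
  77.96.0.0/15 (77.96.0.0 - 77.97.255.255)
Most specific is 77.96.0.0/15.

77.96.0.0/15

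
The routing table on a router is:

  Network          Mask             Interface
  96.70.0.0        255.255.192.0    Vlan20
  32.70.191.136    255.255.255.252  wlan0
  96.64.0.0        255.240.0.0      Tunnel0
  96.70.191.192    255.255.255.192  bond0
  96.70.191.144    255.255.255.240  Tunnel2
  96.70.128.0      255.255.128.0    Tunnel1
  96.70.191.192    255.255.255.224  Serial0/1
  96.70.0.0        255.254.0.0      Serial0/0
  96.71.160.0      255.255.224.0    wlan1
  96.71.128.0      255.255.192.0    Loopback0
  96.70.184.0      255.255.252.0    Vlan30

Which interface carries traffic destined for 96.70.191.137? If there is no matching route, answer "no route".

Routes whose prefix contains 96.70.191.137:
  96.64.0.0/12 (96.64.0.0 - 96.79.255.255) -> Tunnel0
  96.70.0.0/15 (96.70.0.0 - 96.71.255.255) -> Serial0/0
  96.70.128.0/17 (96.70.128.0 - 96.70.255.255) -> Tunnel1
More-specific entries that do NOT match:
  32.70.191.136/30 (32.70.191.136 - 32.70.191.139) does not contain 96.70.191.137
  96.70.191.144/28 (96.70.191.144 - 96.70.191.159) does not contain 96.70.191.137
  96.70.191.192/27 (96.70.191.192 - 96.70.191.223) does not contain 96.70.191.137
  96.70.191.192/26 (96.70.191.192 - 96.70.191.255) does not contain 96.70.191.137
  96.70.184.0/22 (96.70.184.0 - 96.70.187.255) does not contain 96.70.191.137
  96.71.160.0/19 (96.71.160.0 - 96.71.191.255) does not contain 96.70.191.137
  96.70.0.0/18 (96.70.0.0 - 96.70.63.255) does not contain 96.70.191.137
  96.71.128.0/18 (96.71.128.0 - 96.71.191.255) does not contain 96.70.191.137
Longest matching prefix is /17 -> interface Tunnel1.

Tunnel1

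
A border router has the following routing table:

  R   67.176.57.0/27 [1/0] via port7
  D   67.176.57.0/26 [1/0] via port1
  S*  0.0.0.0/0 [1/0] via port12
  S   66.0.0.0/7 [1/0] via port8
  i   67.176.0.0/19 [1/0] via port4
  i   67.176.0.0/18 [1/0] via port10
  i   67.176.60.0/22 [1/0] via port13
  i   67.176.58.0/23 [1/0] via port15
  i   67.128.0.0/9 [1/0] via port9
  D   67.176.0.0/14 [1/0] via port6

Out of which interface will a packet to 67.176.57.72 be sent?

port10

Routes whose prefix contains 67.176.57.72:
  0.0.0.0/0 (default, matches everything) -> port12
  66.0.0.0/7 (66.0.0.0 - 67.255.255.255) -> port8
  67.128.0.0/9 (67.128.0.0 - 67.255.255.255) -> port9
  67.176.0.0/14 (67.176.0.0 - 67.179.255.255) -> port6
  67.176.0.0/18 (67.176.0.0 - 67.176.63.255) -> port10
More-specific entries that do NOT match:
  67.176.57.0/27 (67.176.57.0 - 67.176.57.31) does not contain 67.176.57.72
  67.176.57.0/26 (67.176.57.0 - 67.176.57.63) does not contain 67.176.57.72
  67.176.58.0/23 (67.176.58.0 - 67.176.59.255) does not contain 67.176.57.72
  67.176.60.0/22 (67.176.60.0 - 67.176.63.255) does not contain 67.176.57.72
  67.176.0.0/19 (67.176.0.0 - 67.176.31.255) does not contain 67.176.57.72
Longest matching prefix is /18 -> interface port10.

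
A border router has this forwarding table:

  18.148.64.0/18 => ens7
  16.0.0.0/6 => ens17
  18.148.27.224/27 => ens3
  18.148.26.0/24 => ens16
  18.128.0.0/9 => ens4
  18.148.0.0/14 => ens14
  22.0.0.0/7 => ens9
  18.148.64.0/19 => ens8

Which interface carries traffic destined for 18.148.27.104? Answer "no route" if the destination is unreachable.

Routes whose prefix contains 18.148.27.104:
  16.0.0.0/6 (16.0.0.0 - 19.255.255.255) -> ens17
  18.128.0.0/9 (18.128.0.0 - 18.255.255.255) -> ens4
  18.148.0.0/14 (18.148.0.0 - 18.151.255.255) -> ens14
More-specific entries that do NOT match:
  18.148.27.224/27 (18.148.27.224 - 18.148.27.255) does not contain 18.148.27.104
  18.148.26.0/24 (18.148.26.0 - 18.148.26.255) does not contain 18.148.27.104
  18.148.64.0/19 (18.148.64.0 - 18.148.95.255) does not contain 18.148.27.104
  18.148.64.0/18 (18.148.64.0 - 18.148.127.255) does not contain 18.148.27.104
Longest matching prefix is /14 -> interface ens14.

ens14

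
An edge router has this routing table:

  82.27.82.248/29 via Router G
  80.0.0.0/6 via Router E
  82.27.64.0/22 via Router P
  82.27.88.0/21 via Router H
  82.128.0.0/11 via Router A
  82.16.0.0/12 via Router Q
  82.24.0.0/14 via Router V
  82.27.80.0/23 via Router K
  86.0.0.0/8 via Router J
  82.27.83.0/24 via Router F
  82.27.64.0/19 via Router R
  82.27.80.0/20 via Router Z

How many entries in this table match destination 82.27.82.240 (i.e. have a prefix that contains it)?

Prefixes containing 82.27.82.240:
  80.0.0.0/6 (80.0.0.0 - 83.255.255.255)
  82.16.0.0/12 (82.16.0.0 - 82.31.255.255)
  82.24.0.0/14 (82.24.0.0 - 82.27.255.255)
  82.27.64.0/19 (82.27.64.0 - 82.27.95.255)
  82.27.80.0/20 (82.27.80.0 - 82.27.95.255)
Total matching entries: 5.

5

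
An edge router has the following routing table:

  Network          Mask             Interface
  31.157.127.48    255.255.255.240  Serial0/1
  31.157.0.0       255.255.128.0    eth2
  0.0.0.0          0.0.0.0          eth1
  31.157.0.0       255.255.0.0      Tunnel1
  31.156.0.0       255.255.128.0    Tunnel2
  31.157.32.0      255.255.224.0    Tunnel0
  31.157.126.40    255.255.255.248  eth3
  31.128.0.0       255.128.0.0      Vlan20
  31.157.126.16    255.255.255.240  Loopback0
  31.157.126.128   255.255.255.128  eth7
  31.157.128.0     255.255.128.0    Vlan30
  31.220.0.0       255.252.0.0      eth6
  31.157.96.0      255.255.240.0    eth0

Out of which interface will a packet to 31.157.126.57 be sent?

eth2

Routes whose prefix contains 31.157.126.57:
  0.0.0.0/0 (default, matches everything) -> eth1
  31.128.0.0/9 (31.128.0.0 - 31.255.255.255) -> Vlan20
  31.157.0.0/16 (31.157.0.0 - 31.157.255.255) -> Tunnel1
  31.157.0.0/17 (31.157.0.0 - 31.157.127.255) -> eth2
More-specific entries that do NOT match:
  31.157.126.40/29 (31.157.126.40 - 31.157.126.47) does not contain 31.157.126.57
  31.157.127.48/28 (31.157.127.48 - 31.157.127.63) does not contain 31.157.126.57
  31.157.126.16/28 (31.157.126.16 - 31.157.126.31) does not contain 31.157.126.57
  31.157.126.128/25 (31.157.126.128 - 31.157.126.255) does not contain 31.157.126.57
  31.157.96.0/20 (31.157.96.0 - 31.157.111.255) does not contain 31.157.126.57
  31.157.32.0/19 (31.157.32.0 - 31.157.63.255) does not contain 31.157.126.57
Longest matching prefix is /17 -> interface eth2.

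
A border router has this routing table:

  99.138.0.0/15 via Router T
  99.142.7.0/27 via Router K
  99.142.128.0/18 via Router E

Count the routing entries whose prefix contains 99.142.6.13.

No listed prefix contains 99.142.6.13.
Total matching entries: 0.

0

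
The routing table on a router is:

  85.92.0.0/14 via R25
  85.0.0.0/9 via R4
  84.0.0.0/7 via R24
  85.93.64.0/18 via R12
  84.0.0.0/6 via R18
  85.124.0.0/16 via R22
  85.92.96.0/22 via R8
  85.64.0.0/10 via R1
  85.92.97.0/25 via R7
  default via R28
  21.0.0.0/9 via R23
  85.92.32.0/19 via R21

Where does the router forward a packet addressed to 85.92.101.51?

R25

Routes whose prefix contains 85.92.101.51:
  0.0.0.0/0 (default, matches everything) -> R28
  84.0.0.0/6 (84.0.0.0 - 87.255.255.255) -> R18
  84.0.0.0/7 (84.0.0.0 - 85.255.255.255) -> R24
  85.0.0.0/9 (85.0.0.0 - 85.127.255.255) -> R4
  85.64.0.0/10 (85.64.0.0 - 85.127.255.255) -> R1
  85.92.0.0/14 (85.92.0.0 - 85.95.255.255) -> R25
More-specific entries that do NOT match:
  85.92.97.0/25 (85.92.97.0 - 85.92.97.127) does not contain 85.92.101.51
  85.92.96.0/22 (85.92.96.0 - 85.92.99.255) does not contain 85.92.101.51
  85.92.32.0/19 (85.92.32.0 - 85.92.63.255) does not contain 85.92.101.51
  85.93.64.0/18 (85.93.64.0 - 85.93.127.255) does not contain 85.92.101.51
  85.124.0.0/16 (85.124.0.0 - 85.124.255.255) does not contain 85.92.101.51
Longest matching prefix is /14 -> next hop R25.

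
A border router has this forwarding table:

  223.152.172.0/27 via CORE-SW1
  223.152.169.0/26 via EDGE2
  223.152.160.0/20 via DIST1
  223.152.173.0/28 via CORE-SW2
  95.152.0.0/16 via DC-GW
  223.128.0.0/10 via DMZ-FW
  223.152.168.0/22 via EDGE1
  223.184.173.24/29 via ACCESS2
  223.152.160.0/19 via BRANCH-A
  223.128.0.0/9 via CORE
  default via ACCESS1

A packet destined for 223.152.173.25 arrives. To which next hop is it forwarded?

DIST1

Routes whose prefix contains 223.152.173.25:
  0.0.0.0/0 (default, matches everything) -> ACCESS1
  223.128.0.0/9 (223.128.0.0 - 223.255.255.255) -> CORE
  223.128.0.0/10 (223.128.0.0 - 223.191.255.255) -> DMZ-FW
  223.152.160.0/19 (223.152.160.0 - 223.152.191.255) -> BRANCH-A
  223.152.160.0/20 (223.152.160.0 - 223.152.175.255) -> DIST1
More-specific entries that do NOT match:
  223.184.173.24/29 (223.184.173.24 - 223.184.173.31) does not contain 223.152.173.25
  223.152.173.0/28 (223.152.173.0 - 223.152.173.15) does not contain 223.152.173.25
  223.152.172.0/27 (223.152.172.0 - 223.152.172.31) does not contain 223.152.173.25
  223.152.169.0/26 (223.152.169.0 - 223.152.169.63) does not contain 223.152.173.25
  223.152.168.0/22 (223.152.168.0 - 223.152.171.255) does not contain 223.152.173.25
Longest matching prefix is /20 -> next hop DIST1.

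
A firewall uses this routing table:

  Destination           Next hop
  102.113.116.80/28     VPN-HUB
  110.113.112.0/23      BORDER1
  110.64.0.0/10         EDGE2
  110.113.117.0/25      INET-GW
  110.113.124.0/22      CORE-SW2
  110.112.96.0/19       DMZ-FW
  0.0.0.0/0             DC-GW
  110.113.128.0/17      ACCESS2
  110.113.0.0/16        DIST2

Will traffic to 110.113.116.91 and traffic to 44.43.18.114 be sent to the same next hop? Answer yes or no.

110.113.116.91: longest match 110.113.0.0/16 -> DIST2
44.43.18.114: longest match 0.0.0.0/0 -> DC-GW

no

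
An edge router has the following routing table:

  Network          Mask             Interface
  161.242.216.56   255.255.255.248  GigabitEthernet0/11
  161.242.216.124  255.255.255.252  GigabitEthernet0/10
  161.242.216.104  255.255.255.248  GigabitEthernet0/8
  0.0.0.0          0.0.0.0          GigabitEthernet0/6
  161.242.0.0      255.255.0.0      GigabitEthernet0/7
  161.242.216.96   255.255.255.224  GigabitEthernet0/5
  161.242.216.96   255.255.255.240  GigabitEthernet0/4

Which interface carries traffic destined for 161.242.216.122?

Routes whose prefix contains 161.242.216.122:
  0.0.0.0/0 (default, matches everything) -> GigabitEthernet0/6
  161.242.0.0/16 (161.242.0.0 - 161.242.255.255) -> GigabitEthernet0/7
  161.242.216.96/27 (161.242.216.96 - 161.242.216.127) -> GigabitEthernet0/5
More-specific entries that do NOT match:
  161.242.216.124/30 (161.242.216.124 - 161.242.216.127) does not contain 161.242.216.122
  161.242.216.56/29 (161.242.216.56 - 161.242.216.63) does not contain 161.242.216.122
  161.242.216.104/29 (161.242.216.104 - 161.242.216.111) does not contain 161.242.216.122
  161.242.216.96/28 (161.242.216.96 - 161.242.216.111) does not contain 161.242.216.122
Longest matching prefix is /27 -> interface GigabitEthernet0/5.

GigabitEthernet0/5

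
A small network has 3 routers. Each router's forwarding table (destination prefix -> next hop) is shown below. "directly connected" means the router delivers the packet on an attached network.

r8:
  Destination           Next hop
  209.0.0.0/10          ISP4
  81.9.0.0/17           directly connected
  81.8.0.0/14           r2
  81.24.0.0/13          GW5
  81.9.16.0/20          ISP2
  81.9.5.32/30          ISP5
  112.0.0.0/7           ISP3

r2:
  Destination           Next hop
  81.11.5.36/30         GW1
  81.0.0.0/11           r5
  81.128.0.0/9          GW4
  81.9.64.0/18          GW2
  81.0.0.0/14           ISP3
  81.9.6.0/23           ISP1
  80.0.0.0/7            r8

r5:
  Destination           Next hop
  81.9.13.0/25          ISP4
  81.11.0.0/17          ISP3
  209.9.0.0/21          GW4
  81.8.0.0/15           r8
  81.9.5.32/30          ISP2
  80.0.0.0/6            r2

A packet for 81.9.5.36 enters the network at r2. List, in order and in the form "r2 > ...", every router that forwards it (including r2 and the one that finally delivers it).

r2 > r5 > r8

At r2: longest match for 81.9.5.36 is 81.0.0.0/11 -> r5
At r5: longest match for 81.9.5.36 is 81.8.0.0/15 -> r8
At r8: longest match for 81.9.5.36 is 81.9.0.0/17 -> directly connected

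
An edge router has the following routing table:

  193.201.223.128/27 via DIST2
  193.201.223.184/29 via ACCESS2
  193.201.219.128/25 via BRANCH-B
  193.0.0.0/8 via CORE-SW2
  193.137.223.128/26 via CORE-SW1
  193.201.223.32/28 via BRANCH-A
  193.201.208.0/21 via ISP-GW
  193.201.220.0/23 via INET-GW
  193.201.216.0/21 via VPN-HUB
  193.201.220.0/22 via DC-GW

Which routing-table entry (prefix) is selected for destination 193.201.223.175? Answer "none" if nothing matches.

193.201.220.0/22

Entries matching 193.201.223.175:
  193.0.0.0/8 (193.0.0.0 - 193.255.255.255)
  193.201.216.0/21 (193.201.216.0 - 193.201.223.255)
  193.201.220.0/22 (193.201.220.0 - 193.201.223.255)
Most specific is 193.201.220.0/22.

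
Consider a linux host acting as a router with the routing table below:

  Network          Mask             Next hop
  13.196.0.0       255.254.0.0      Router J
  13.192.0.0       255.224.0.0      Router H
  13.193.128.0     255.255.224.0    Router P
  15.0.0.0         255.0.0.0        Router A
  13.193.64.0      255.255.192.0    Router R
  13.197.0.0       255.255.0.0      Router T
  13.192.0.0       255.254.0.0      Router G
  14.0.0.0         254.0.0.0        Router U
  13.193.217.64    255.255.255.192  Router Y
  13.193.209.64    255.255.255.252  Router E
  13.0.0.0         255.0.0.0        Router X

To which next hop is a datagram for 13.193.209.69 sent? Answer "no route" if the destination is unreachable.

Router G

Routes whose prefix contains 13.193.209.69:
  13.0.0.0/8 (13.0.0.0 - 13.255.255.255) -> Router X
  13.192.0.0/11 (13.192.0.0 - 13.223.255.255) -> Router H
  13.192.0.0/15 (13.192.0.0 - 13.193.255.255) -> Router G
More-specific entries that do NOT match:
  13.193.209.64/30 (13.193.209.64 - 13.193.209.67) does not contain 13.193.209.69
  13.193.217.64/26 (13.193.217.64 - 13.193.217.127) does not contain 13.193.209.69
  13.193.128.0/19 (13.193.128.0 - 13.193.159.255) does not contain 13.193.209.69
  13.193.64.0/18 (13.193.64.0 - 13.193.127.255) does not contain 13.193.209.69
  13.197.0.0/16 (13.197.0.0 - 13.197.255.255) does not contain 13.193.209.69
Longest matching prefix is /15 -> next hop Router G.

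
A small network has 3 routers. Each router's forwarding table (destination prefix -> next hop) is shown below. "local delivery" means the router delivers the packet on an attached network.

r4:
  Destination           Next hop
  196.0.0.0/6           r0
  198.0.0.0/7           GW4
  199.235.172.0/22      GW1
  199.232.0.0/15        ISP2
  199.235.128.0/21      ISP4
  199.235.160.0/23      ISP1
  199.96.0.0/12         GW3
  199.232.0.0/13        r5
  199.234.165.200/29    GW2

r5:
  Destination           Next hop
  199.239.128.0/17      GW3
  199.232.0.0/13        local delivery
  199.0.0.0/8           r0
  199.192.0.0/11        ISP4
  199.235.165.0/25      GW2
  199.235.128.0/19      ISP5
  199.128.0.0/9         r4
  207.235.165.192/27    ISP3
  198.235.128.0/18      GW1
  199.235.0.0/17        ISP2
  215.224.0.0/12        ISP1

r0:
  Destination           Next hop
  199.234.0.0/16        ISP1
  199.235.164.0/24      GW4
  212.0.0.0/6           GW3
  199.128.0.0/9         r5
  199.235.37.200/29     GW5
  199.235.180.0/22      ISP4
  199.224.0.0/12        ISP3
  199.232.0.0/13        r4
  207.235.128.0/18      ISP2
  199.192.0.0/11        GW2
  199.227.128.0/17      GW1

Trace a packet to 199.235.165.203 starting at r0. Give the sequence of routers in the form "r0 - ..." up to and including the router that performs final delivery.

r0 - r4 - r5

At r0: longest match for 199.235.165.203 is 199.232.0.0/13 -> r4
At r4: longest match for 199.235.165.203 is 199.232.0.0/13 -> r5
At r5: longest match for 199.235.165.203 is 199.232.0.0/13 -> local delivery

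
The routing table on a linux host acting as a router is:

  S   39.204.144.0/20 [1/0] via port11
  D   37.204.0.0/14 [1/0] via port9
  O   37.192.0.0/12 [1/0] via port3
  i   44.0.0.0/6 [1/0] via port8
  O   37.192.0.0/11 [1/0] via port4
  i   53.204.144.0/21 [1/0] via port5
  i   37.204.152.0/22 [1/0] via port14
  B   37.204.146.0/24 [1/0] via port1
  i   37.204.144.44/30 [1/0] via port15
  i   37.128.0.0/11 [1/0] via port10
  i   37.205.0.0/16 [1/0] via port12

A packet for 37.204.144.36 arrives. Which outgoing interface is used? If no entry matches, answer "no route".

Routes whose prefix contains 37.204.144.36:
  37.192.0.0/11 (37.192.0.0 - 37.223.255.255) -> port4
  37.192.0.0/12 (37.192.0.0 - 37.207.255.255) -> port3
  37.204.0.0/14 (37.204.0.0 - 37.207.255.255) -> port9
More-specific entries that do NOT match:
  37.204.144.44/30 (37.204.144.44 - 37.204.144.47) does not contain 37.204.144.36
  37.204.146.0/24 (37.204.146.0 - 37.204.146.255) does not contain 37.204.144.36
  37.204.152.0/22 (37.204.152.0 - 37.204.155.255) does not contain 37.204.144.36
  53.204.144.0/21 (53.204.144.0 - 53.204.151.255) does not contain 37.204.144.36
  39.204.144.0/20 (39.204.144.0 - 39.204.159.255) does not contain 37.204.144.36
  37.205.0.0/16 (37.205.0.0 - 37.205.255.255) does not contain 37.204.144.36
Longest matching prefix is /14 -> interface port9.

port9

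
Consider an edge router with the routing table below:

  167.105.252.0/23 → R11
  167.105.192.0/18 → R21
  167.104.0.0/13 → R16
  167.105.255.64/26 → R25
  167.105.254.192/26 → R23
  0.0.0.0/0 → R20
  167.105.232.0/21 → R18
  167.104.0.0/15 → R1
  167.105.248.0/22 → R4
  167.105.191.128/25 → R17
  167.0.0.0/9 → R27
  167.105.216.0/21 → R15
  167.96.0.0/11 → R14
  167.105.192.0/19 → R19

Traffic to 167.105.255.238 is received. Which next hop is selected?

Routes whose prefix contains 167.105.255.238:
  0.0.0.0/0 (default, matches everything) -> R20
  167.0.0.0/9 (167.0.0.0 - 167.127.255.255) -> R27
  167.96.0.0/11 (167.96.0.0 - 167.127.255.255) -> R14
  167.104.0.0/13 (167.104.0.0 - 167.111.255.255) -> R16
  167.104.0.0/15 (167.104.0.0 - 167.105.255.255) -> R1
  167.105.192.0/18 (167.105.192.0 - 167.105.255.255) -> R21
More-specific entries that do NOT match:
  167.105.255.64/26 (167.105.255.64 - 167.105.255.127) does not contain 167.105.255.238
  167.105.254.192/26 (167.105.254.192 - 167.105.254.255) does not contain 167.105.255.238
  167.105.191.128/25 (167.105.191.128 - 167.105.191.255) does not contain 167.105.255.238
  167.105.252.0/23 (167.105.252.0 - 167.105.253.255) does not contain 167.105.255.238
  167.105.248.0/22 (167.105.248.0 - 167.105.251.255) does not contain 167.105.255.238
  167.105.232.0/21 (167.105.232.0 - 167.105.239.255) does not contain 167.105.255.238
  167.105.216.0/21 (167.105.216.0 - 167.105.223.255) does not contain 167.105.255.238
  167.105.192.0/19 (167.105.192.0 - 167.105.223.255) does not contain 167.105.255.238
Longest matching prefix is /18 -> next hop R21.

R21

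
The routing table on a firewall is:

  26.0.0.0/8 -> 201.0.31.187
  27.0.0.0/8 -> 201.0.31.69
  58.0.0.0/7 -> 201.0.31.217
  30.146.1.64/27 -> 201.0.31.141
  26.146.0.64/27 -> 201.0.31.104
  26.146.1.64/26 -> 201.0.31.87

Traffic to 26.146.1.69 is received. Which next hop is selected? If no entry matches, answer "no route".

Routes whose prefix contains 26.146.1.69:
  26.0.0.0/8 (26.0.0.0 - 26.255.255.255) -> 201.0.31.187
  26.146.1.64/26 (26.146.1.64 - 26.146.1.127) -> 201.0.31.87
More-specific entries that do NOT match:
  30.146.1.64/27 (30.146.1.64 - 30.146.1.95) does not contain 26.146.1.69
  26.146.0.64/27 (26.146.0.64 - 26.146.0.95) does not contain 26.146.1.69
Longest matching prefix is /26 -> next hop 201.0.31.87.

201.0.31.87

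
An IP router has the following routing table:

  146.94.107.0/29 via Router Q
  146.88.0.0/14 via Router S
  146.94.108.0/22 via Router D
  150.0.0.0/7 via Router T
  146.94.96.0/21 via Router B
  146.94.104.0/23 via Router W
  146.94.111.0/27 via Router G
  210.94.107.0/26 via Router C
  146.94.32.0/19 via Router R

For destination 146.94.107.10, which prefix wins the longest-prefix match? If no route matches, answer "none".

none

146.94.107.10 is outside every listed prefix and there is no default route.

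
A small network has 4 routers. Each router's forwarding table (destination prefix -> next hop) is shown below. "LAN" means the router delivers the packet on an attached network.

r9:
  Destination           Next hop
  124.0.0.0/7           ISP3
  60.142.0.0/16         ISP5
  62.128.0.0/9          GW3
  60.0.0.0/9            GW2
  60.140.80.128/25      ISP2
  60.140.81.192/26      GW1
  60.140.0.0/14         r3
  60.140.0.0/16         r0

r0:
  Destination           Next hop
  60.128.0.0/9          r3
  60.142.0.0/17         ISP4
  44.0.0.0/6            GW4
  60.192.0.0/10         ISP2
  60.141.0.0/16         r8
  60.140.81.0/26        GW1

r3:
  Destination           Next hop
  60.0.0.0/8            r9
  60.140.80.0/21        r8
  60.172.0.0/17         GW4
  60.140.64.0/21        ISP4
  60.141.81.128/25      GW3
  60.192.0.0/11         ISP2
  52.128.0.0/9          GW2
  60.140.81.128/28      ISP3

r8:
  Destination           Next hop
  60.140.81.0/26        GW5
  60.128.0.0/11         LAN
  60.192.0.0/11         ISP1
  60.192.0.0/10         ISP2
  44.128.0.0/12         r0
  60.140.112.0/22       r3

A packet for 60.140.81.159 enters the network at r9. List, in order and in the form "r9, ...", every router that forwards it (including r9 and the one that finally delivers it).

At r9: longest match for 60.140.81.159 is 60.140.0.0/16 -> r0
At r0: longest match for 60.140.81.159 is 60.128.0.0/9 -> r3
At r3: longest match for 60.140.81.159 is 60.140.80.0/21 -> r8
At r8: longest match for 60.140.81.159 is 60.128.0.0/11 -> LAN

r9, r0, r3, r8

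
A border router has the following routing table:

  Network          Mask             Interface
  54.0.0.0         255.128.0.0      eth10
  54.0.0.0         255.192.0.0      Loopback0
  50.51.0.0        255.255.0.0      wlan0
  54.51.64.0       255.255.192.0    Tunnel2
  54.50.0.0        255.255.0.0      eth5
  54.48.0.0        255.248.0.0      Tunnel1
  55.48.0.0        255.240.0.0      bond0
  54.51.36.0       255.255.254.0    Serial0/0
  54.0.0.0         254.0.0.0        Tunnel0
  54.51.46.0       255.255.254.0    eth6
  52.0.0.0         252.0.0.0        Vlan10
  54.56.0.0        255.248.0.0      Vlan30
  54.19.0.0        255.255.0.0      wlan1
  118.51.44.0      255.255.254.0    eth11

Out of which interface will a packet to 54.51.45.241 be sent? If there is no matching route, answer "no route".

Tunnel1

Routes whose prefix contains 54.51.45.241:
  52.0.0.0/6 (52.0.0.0 - 55.255.255.255) -> Vlan10
  54.0.0.0/7 (54.0.0.0 - 55.255.255.255) -> Tunnel0
  54.0.0.0/9 (54.0.0.0 - 54.127.255.255) -> eth10
  54.0.0.0/10 (54.0.0.0 - 54.63.255.255) -> Loopback0
  54.48.0.0/13 (54.48.0.0 - 54.55.255.255) -> Tunnel1
More-specific entries that do NOT match:
  54.51.36.0/23 (54.51.36.0 - 54.51.37.255) does not contain 54.51.45.241
  54.51.46.0/23 (54.51.46.0 - 54.51.47.255) does not contain 54.51.45.241
  118.51.44.0/23 (118.51.44.0 - 118.51.45.255) does not contain 54.51.45.241
  54.51.64.0/18 (54.51.64.0 - 54.51.127.255) does not contain 54.51.45.241
  50.51.0.0/16 (50.51.0.0 - 50.51.255.255) does not contain 54.51.45.241
  54.50.0.0/16 (54.50.0.0 - 54.50.255.255) does not contain 54.51.45.241
  54.19.0.0/16 (54.19.0.0 - 54.19.255.255) does not contain 54.51.45.241
Longest matching prefix is /13 -> interface Tunnel1.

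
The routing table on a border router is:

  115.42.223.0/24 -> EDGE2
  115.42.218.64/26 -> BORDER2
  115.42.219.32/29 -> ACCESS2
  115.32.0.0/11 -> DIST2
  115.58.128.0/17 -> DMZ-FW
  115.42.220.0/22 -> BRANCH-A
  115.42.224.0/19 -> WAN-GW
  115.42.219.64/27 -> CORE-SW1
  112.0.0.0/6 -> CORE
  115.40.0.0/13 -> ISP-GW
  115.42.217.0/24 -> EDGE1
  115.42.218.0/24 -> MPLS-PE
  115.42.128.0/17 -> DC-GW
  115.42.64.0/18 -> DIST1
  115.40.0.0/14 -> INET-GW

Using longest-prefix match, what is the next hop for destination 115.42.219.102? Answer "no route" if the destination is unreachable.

DC-GW

Routes whose prefix contains 115.42.219.102:
  112.0.0.0/6 (112.0.0.0 - 115.255.255.255) -> CORE
  115.32.0.0/11 (115.32.0.0 - 115.63.255.255) -> DIST2
  115.40.0.0/13 (115.40.0.0 - 115.47.255.255) -> ISP-GW
  115.40.0.0/14 (115.40.0.0 - 115.43.255.255) -> INET-GW
  115.42.128.0/17 (115.42.128.0 - 115.42.255.255) -> DC-GW
More-specific entries that do NOT match:
  115.42.219.32/29 (115.42.219.32 - 115.42.219.39) does not contain 115.42.219.102
  115.42.219.64/27 (115.42.219.64 - 115.42.219.95) does not contain 115.42.219.102
  115.42.218.64/26 (115.42.218.64 - 115.42.218.127) does not contain 115.42.219.102
  115.42.223.0/24 (115.42.223.0 - 115.42.223.255) does not contain 115.42.219.102
  115.42.217.0/24 (115.42.217.0 - 115.42.217.255) does not contain 115.42.219.102
  115.42.218.0/24 (115.42.218.0 - 115.42.218.255) does not contain 115.42.219.102
  115.42.220.0/22 (115.42.220.0 - 115.42.223.255) does not contain 115.42.219.102
  115.42.224.0/19 (115.42.224.0 - 115.42.255.255) does not contain 115.42.219.102
  115.42.64.0/18 (115.42.64.0 - 115.42.127.255) does not contain 115.42.219.102
Longest matching prefix is /17 -> next hop DC-GW.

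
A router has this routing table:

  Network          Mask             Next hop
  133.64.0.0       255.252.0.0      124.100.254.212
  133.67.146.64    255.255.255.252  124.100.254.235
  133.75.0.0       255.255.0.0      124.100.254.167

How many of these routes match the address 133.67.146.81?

Prefixes containing 133.67.146.81:
  133.64.0.0/14 (133.64.0.0 - 133.67.255.255)
Total matching entries: 1.

1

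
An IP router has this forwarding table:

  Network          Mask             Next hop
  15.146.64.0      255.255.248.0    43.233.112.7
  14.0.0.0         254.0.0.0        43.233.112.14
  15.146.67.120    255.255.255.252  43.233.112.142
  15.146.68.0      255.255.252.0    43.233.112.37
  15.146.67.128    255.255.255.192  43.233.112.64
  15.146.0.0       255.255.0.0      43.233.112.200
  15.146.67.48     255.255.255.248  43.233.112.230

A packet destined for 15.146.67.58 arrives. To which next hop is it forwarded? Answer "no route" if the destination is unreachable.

Routes whose prefix contains 15.146.67.58:
  14.0.0.0/7 (14.0.0.0 - 15.255.255.255) -> 43.233.112.14
  15.146.0.0/16 (15.146.0.0 - 15.146.255.255) -> 43.233.112.200
  15.146.64.0/21 (15.146.64.0 - 15.146.71.255) -> 43.233.112.7
More-specific entries that do NOT match:
  15.146.67.120/30 (15.146.67.120 - 15.146.67.123) does not contain 15.146.67.58
  15.146.67.48/29 (15.146.67.48 - 15.146.67.55) does not contain 15.146.67.58
  15.146.67.128/26 (15.146.67.128 - 15.146.67.191) does not contain 15.146.67.58
  15.146.68.0/22 (15.146.68.0 - 15.146.71.255) does not contain 15.146.67.58
Longest matching prefix is /21 -> next hop 43.233.112.7.

43.233.112.7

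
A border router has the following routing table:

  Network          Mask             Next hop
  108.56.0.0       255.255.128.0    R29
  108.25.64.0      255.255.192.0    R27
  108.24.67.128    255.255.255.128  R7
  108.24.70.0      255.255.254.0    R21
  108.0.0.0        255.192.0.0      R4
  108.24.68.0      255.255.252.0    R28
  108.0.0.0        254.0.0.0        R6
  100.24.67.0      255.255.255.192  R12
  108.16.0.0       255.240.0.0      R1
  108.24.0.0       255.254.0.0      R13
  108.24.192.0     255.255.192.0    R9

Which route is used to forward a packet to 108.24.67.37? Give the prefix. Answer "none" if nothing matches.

Entries matching 108.24.67.37:
  108.0.0.0/7 (108.0.0.0 - 109.255.255.255)
  108.0.0.0/10 (108.0.0.0 - 108.63.255.255)
  108.16.0.0/12 (108.16.0.0 - 108.31.255.255)
  108.24.0.0/15 (108.24.0.0 - 108.25.255.255)
Most specific is 108.24.0.0/15.

108.24.0.0/15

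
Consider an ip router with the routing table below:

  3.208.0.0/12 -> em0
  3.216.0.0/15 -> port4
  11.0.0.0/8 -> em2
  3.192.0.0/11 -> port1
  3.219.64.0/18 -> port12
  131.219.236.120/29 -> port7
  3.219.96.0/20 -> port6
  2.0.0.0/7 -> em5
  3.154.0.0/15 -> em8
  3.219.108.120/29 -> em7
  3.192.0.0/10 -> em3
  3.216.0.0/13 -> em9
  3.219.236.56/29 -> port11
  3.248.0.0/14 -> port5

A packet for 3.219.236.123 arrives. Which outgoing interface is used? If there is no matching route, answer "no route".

Routes whose prefix contains 3.219.236.123:
  2.0.0.0/7 (2.0.0.0 - 3.255.255.255) -> em5
  3.192.0.0/10 (3.192.0.0 - 3.255.255.255) -> em3
  3.192.0.0/11 (3.192.0.0 - 3.223.255.255) -> port1
  3.208.0.0/12 (3.208.0.0 - 3.223.255.255) -> em0
  3.216.0.0/13 (3.216.0.0 - 3.223.255.255) -> em9
More-specific entries that do NOT match:
  131.219.236.120/29 (131.219.236.120 - 131.219.236.127) does not contain 3.219.236.123
  3.219.108.120/29 (3.219.108.120 - 3.219.108.127) does not contain 3.219.236.123
  3.219.236.56/29 (3.219.236.56 - 3.219.236.63) does not contain 3.219.236.123
  3.219.96.0/20 (3.219.96.0 - 3.219.111.255) does not contain 3.219.236.123
  3.219.64.0/18 (3.219.64.0 - 3.219.127.255) does not contain 3.219.236.123
  3.216.0.0/15 (3.216.0.0 - 3.217.255.255) does not contain 3.219.236.123
  3.154.0.0/15 (3.154.0.0 - 3.155.255.255) does not contain 3.219.236.123
  3.248.0.0/14 (3.248.0.0 - 3.251.255.255) does not contain 3.219.236.123
Longest matching prefix is /13 -> interface em9.

em9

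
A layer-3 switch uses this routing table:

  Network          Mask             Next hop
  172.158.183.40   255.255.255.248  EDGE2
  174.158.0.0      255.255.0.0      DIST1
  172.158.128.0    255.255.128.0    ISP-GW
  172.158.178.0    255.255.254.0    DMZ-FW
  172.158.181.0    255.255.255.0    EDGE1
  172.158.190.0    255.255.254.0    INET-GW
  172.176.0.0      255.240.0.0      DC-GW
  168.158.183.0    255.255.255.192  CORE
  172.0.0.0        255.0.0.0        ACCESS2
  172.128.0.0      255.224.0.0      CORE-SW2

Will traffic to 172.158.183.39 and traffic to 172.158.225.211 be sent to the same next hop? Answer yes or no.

172.158.183.39: longest match 172.158.128.0/17 -> ISP-GW
172.158.225.211: longest match 172.158.128.0/17 -> ISP-GW

yes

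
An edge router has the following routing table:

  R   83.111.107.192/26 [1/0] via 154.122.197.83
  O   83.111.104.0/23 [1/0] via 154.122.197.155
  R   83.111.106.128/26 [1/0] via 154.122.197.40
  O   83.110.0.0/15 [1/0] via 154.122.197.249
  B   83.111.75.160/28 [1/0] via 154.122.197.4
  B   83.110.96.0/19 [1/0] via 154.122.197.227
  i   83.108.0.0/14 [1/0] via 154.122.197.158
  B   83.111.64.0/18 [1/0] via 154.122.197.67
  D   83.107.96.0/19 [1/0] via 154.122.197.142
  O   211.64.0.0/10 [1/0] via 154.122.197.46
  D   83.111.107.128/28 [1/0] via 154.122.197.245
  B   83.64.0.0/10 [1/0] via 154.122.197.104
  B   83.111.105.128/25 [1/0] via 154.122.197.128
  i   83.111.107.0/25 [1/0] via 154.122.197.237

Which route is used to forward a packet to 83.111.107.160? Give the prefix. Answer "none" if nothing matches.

Entries matching 83.111.107.160:
  83.64.0.0/10 (83.64.0.0 - 83.127.255.255)
  83.108.0.0/14 (83.108.0.0 - 83.111.255.255)
  83.110.0.0/15 (83.110.0.0 - 83.111.255.255)
  83.111.64.0/18 (83.111.64.0 - 83.111.127.255)
Most specific is 83.111.64.0/18.

83.111.64.0/18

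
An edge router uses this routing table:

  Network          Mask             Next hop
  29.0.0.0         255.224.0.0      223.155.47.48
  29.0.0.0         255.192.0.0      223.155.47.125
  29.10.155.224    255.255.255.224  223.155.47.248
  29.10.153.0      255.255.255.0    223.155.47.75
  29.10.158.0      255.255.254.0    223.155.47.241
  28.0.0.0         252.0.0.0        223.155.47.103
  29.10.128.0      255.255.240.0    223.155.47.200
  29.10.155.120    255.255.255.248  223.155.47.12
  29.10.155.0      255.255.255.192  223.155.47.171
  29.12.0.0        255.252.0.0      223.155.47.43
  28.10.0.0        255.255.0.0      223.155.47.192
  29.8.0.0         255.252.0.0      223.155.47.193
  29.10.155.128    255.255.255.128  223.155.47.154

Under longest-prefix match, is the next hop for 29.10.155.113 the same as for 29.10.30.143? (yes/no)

yes

29.10.155.113: longest match 29.8.0.0/14 -> 223.155.47.193
29.10.30.143: longest match 29.8.0.0/14 -> 223.155.47.193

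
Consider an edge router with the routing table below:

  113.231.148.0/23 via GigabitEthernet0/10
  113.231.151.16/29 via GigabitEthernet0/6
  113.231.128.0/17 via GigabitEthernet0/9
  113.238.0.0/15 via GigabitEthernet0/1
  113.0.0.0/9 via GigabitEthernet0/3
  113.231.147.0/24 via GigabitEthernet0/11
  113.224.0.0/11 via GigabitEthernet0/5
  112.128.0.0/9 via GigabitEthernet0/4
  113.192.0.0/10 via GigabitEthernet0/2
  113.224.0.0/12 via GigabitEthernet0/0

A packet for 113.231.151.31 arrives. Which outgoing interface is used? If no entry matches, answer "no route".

GigabitEthernet0/9

Routes whose prefix contains 113.231.151.31:
  113.192.0.0/10 (113.192.0.0 - 113.255.255.255) -> GigabitEthernet0/2
  113.224.0.0/11 (113.224.0.0 - 113.255.255.255) -> GigabitEthernet0/5
  113.224.0.0/12 (113.224.0.0 - 113.239.255.255) -> GigabitEthernet0/0
  113.231.128.0/17 (113.231.128.0 - 113.231.255.255) -> GigabitEthernet0/9
More-specific entries that do NOT match:
  113.231.151.16/29 (113.231.151.16 - 113.231.151.23) does not contain 113.231.151.31
  113.231.147.0/24 (113.231.147.0 - 113.231.147.255) does not contain 113.231.151.31
  113.231.148.0/23 (113.231.148.0 - 113.231.149.255) does not contain 113.231.151.31
Longest matching prefix is /17 -> interface GigabitEthernet0/9.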